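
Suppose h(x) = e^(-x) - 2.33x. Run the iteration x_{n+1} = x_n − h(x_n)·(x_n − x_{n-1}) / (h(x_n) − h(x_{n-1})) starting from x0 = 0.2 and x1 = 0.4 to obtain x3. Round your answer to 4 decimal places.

0.3136

h(0.2) = 0.352731, h(0.4) = -0.261680
x2 = 0.400000 − (-0.261680)·(0.400000 − 0.200000) / (-0.261680 − 0.352731) = 0.400000 − (-0.052336)/(-0.614411) = 0.314819
h(0.314819) = -0.003608
x3 = 0.314819 − (-0.003608)·(0.314819 − 0.400000) / (-0.003608 − (-0.261680)) = 0.314819 − (0.000307)/(0.258072) = 0.313628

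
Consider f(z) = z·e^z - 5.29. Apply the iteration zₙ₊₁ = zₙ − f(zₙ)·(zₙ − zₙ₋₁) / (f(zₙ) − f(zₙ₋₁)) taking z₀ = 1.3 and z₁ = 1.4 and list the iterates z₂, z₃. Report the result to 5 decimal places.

f(1.3) = -0.5199143, f(1.4) = 0.3872800
z₂ = 1.4000000 − 0.3872800·(1.4000000 − 1.3000000) / (0.3872800 − (-0.5199143)) = 1.4000000 − (0.0387280)/(0.9071943) = 1.3573101
f(1.3573101) = -0.0158631
z₃ = 1.3573101 − (-0.0158631)·(1.3573101 − 1.4000000) / (-0.0158631 − 0.3872800) = 1.3573101 − (0.0006772)/(-0.4031430) = 1.3589899

1.35731, 1.35899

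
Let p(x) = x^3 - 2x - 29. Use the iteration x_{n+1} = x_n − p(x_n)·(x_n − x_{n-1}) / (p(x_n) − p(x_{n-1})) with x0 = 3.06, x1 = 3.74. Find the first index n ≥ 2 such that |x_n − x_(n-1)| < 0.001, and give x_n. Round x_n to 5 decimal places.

p(3.06) = -6.4673840, p(3.74) = 15.8336240
x2 = 3.7400000 − 15.8336240·(0.6800000)/(22.3010080) = 3.2572028;  |Δ| = 0.4827972
p(3.2572028) = -0.9575358
x3 = 3.2572028 − (-0.9575358)·(-0.4827972)/(-16.7911598) = 3.2847349;  |Δ| = 0.0275321
p(3.2847349) = -0.1288779
x4 = 3.2847349 − (-0.1288779)·(0.0275321)/(0.8286579) = 3.2890168;  |Δ| = 0.0042820
p(3.2890168) = 0.0013392
x5 = 3.2890168 − 0.0013392·(0.0042820)/(0.1302171) = 3.2889728;  |Δ| = 0.0000440
|x5 − x4| = 0.0000440 < 0.001

n = 5, x_n = 3.28897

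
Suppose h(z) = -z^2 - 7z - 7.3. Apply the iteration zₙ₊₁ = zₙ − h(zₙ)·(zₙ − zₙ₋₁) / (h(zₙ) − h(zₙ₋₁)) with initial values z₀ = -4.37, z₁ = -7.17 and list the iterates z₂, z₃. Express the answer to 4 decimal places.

-5.2936, -5.6108

h(-4.37) = 4.193100, h(-7.17) = -8.518900
z₂ = -7.170000 − (-8.518900)·(-7.170000 − (-4.370000)) / (-8.518900 − 4.193100) = -7.170000 − (23.852920)/(-12.712000) = -5.293590
h(-5.293590) = 1.733034
z₃ = -5.293590 − 1.733034·(-5.293590 − (-7.170000)) / (1.733034 − (-8.518900)) = -5.293590 − (3.251881)/(10.251934) = -5.610787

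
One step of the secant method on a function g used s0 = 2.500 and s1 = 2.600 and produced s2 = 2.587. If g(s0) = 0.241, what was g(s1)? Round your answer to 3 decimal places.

-0.036

The secant line through (2.500, 0.241) and (2.600, g(s1)) crosses zero at s2 = 2.587.
So (2.500, 0.241), (2.600, g(s1)), (2.587, 0) are collinear:
g(s1) = 0.241 · (2.600 − 2.587) / (2.500 − 2.587) = 0.241 · (0.01300)/(-0.08700) = -0.03601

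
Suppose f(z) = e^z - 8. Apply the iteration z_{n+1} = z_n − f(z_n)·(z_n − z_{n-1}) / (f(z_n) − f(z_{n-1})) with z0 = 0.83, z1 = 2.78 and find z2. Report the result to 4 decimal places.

1.6349

f(0.83) = -5.706681, f(2.78) = 8.119021
z2 = 2.780000 − 8.119021·(2.780000 − 0.830000) / (8.119021 − (-5.706681)) = 2.780000 − (15.832091)/(13.825702) = 1.634880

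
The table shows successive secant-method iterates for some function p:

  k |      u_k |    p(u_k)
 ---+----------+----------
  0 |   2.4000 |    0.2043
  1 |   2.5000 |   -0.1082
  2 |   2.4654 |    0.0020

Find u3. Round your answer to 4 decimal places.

2.4660

u3 = 2.4654 − 0.0020·(2.4654 − 2.5000) / (0.0020 − (-0.1082))
   = 2.4654 − (-0.000069)/(0.110200) = 2.466028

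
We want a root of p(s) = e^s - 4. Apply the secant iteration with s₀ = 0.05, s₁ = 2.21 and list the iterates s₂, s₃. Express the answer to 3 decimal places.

p(0.05) = -2.94873, p(2.21) = 5.11572
s₂ = 2.21000 − 5.11572·(2.21000 − 0.05000) / (5.11572 − (-2.94873)) = 2.21000 − (11.04995)/(8.06445) = 0.83979
p(0.83979) = -1.68411
s₃ = 0.83979 − (-1.68411)·(0.83979 − 2.21000) / (-1.68411 − 5.11572) = 0.83979 − (2.30758)/(-6.79983) = 1.17915

0.840, 1.179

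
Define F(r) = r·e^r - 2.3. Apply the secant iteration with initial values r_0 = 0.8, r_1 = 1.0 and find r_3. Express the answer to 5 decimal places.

0.91777

F(0.8) = -0.5195673, F(1.0) = 0.4182818
r_2 = 1.0000000 − 0.4182818·(1.0000000 − 0.8000000) / (0.4182818 − (-0.5195673)) = 1.0000000 − (0.0836564)/(0.9378491) = 0.9107998
F(0.9107998) = -0.0354693
r_3 = 0.9107998 − (-0.0354693)·(0.9107998 − 1.0000000) / (-0.0354693 − 0.4182818) = 0.9107998 − (0.0031639)/(-0.4537511) = 0.9177725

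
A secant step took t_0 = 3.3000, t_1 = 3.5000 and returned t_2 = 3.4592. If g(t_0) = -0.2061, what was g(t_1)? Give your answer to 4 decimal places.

The secant line through (3.3000, -0.2061) and (3.5000, g(t_1)) crosses zero at t_2 = 3.4592.
So (3.3000, -0.2061), (3.5000, g(t_1)), (3.4592, 0) are collinear:
g(t_1) = -0.2061 · (3.5000 − 3.4592) / (3.3000 − 3.4592) = -0.2061 · (0.040800)/(-0.159200) = 0.052820

0.0528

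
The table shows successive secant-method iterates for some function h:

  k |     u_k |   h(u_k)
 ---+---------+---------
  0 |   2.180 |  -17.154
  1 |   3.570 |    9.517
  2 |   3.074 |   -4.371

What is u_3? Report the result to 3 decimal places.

u_3 = 3.074 − (-4.371)·(3.074 − 3.570) / (-4.371 − 9.517)
   = 3.074 − (2.16802)/(-13.88800) = 3.23011

3.230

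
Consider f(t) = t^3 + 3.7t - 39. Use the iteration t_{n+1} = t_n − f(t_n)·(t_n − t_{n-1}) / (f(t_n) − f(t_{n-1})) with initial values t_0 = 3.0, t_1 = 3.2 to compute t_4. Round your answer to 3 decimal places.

3.029

f(3.0) = -0.90000, f(3.2) = 5.60800
t_2 = 3.20000 − 5.60800·(3.20000 − 3.00000) / (5.60800 − (-0.90000)) = 3.20000 − (1.12160)/(6.50800) = 3.02766
f(3.02766) = -0.04399
t_3 = 3.02766 − (-0.04399)·(3.02766 − 3.20000) / (-0.04399 − 5.60800) = 3.02766 − (0.00758)/(-5.65199) = 3.02900
f(3.02900) = -0.00212
t_4 = 3.02900 − (-0.00212)·(3.02900 − 3.02766) / (-0.00212 − (-0.04399)) = 3.02900 − (0.00000)/(0.04186) = 3.02907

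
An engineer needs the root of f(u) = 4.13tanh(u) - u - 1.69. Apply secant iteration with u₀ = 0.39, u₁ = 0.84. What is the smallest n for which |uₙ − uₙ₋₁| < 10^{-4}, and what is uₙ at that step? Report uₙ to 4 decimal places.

f(0.39) = -0.546282, f(0.84) = 0.302391
u₂ = 0.840000 − 0.302391·(0.450000)/(0.848674) = 0.679660;  |Δ| = 0.160340
f(0.679660) = 0.072402
u₃ = 0.679660 − 0.072402·(-0.160340)/(-0.229989) = 0.629184;  |Δ| = 0.050476
f(0.629184) = -0.016750
u₄ = 0.629184 − (-0.016750)·(-0.050476)/(-0.089152) = 0.638667;  |Δ| = 0.009484
f(0.638667) = 0.000618
u₅ = 0.638667 − 0.000618·(0.009484)/(0.017368) = 0.638330;  |Δ| = 0.000337
f(0.638330) = 0.000005
u₆ = 0.638330 − 0.000005·(-0.000337)/(-0.000613) = 0.638327;  |Δ| = 0.000003
|u₆ − u₅| = 0.000003 < 10^{-4}

n = 6, uₙ = 0.6383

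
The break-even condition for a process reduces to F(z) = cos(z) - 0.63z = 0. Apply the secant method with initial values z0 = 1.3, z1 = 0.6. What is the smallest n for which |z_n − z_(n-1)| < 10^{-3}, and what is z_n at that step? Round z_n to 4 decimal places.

F(1.3) = -0.551501, F(0.6) = 0.447336
z2 = 0.600000 − 0.447336·(-0.700000)/(0.998837) = 0.913500;  |Δ| = 0.313500
F(0.913500) = 0.035474
z3 = 0.913500 − 0.035474·(0.313500)/(-0.411861) = 0.940502;  |Δ| = 0.027002
F(0.940502) = -0.003133
z4 = 0.940502 − (-0.003133)·(0.027002)/(-0.038608) = 0.938310;  |Δ| = 0.002192
F(0.938310) = 0.000016
z5 = 0.938310 − 0.000016·(-0.002192)/(0.003150) = 0.938322;  |Δ| = 0.000011
|z5 − z4| = 0.000011 < 10^{-3}

n = 5, z_n = 0.9383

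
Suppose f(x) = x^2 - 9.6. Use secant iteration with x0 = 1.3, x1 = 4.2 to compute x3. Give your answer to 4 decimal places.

3.0412

f(1.3) = -7.910000, f(4.2) = 8.040000
x2 = 4.200000 − 8.040000·(4.200000 − 1.300000) / (8.040000 − (-7.910000)) = 4.200000 − (23.316000)/(15.950000) = 2.738182
f(2.738182) = -2.102360
x3 = 2.738182 − (-2.102360)·(2.738182 − 4.200000) / (-2.102360 − 8.040000) = 2.738182 − (3.073269)/(-10.142360) = 3.041195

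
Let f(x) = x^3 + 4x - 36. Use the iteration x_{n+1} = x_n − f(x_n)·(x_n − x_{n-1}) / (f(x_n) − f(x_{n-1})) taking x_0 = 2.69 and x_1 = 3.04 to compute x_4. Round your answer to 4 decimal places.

2.9004

f(2.69) = -5.774891, f(3.04) = 4.254464
x_2 = 3.040000 − 4.254464·(3.040000 − 2.690000) / (4.254464 − (-5.774891)) = 3.040000 − (1.489062)/(10.029355) = 2.891530
f(2.891530) = -0.257966
x_3 = 2.891530 − (-0.257966)·(2.891530 − 3.040000) / (-0.257966 − 4.254464) = 2.891530 − (0.038300)/(-4.512430) = 2.900017
f(2.900017) = -0.010493
x_4 = 2.900017 − (-0.010493)·(2.900017 − 2.891530) / (-0.010493 − (-0.257966)) = 2.900017 − (-0.000089)/(0.247473) = 2.900377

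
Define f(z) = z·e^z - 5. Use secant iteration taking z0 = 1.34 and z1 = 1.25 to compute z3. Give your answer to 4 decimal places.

1.3268

f(1.34) = 0.117518, f(1.25) = -0.637071
z2 = 1.250000 − (-0.637071)·(1.250000 − 1.340000) / (-0.637071 − 0.117518) = 1.250000 − (0.057336)/(-0.754590) = 1.325984
f(1.325984) = -0.006495
z3 = 1.325984 − (-0.006495)·(1.325984 − 1.250000) / (-0.006495 − (-0.637071)) = 1.325984 − (-0.000494)/(0.630576) = 1.326766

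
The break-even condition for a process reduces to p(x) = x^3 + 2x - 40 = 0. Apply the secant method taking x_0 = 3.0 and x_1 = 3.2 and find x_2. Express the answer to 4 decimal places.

p(3.0) = -7.000000, p(3.2) = -0.832000
x_2 = 3.200000 − (-0.832000)·(3.200000 − 3.000000) / (-0.832000 − (-7.000000)) = 3.200000 − (-0.166400)/(6.168000) = 3.226978

3.2270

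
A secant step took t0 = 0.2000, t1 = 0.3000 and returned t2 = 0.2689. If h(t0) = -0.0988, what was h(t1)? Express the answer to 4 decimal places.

0.0446

The secant line through (0.2000, -0.0988) and (0.3000, h(t1)) crosses zero at t2 = 0.2689.
So (0.2000, -0.0988), (0.3000, h(t1)), (0.2689, 0) are collinear:
h(t1) = -0.0988 · (0.3000 − 0.2689) / (0.2000 − 0.2689) = -0.0988 · (0.031100)/(-0.068900) = 0.044596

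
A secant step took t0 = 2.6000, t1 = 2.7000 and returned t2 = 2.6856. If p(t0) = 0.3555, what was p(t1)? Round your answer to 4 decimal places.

-0.0598

The secant line through (2.6000, 0.3555) and (2.7000, p(t1)) crosses zero at t2 = 2.6856.
So (2.6000, 0.3555), (2.7000, p(t1)), (2.6856, 0) are collinear:
p(t1) = 0.3555 · (2.7000 − 2.6856) / (2.6000 − 2.6856) = 0.3555 · (0.014400)/(-0.085600) = -0.059804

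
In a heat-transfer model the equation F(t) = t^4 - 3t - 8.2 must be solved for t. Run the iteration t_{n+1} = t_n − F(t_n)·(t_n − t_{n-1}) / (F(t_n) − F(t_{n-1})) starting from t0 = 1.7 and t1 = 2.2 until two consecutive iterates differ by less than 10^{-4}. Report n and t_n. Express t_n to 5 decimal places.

F(1.7) = -4.9479000, F(2.2) = 8.6256000
t2 = 2.2000000 − 8.6256000·(0.5000000)/(13.5735000) = 1.8822632;  |Δ| = 0.3177368
F(1.8822632) = -1.2945439
t3 = 1.8822632 − (-1.2945439)·(-0.3177368)/(-9.9201439) = 1.9237268;  |Δ| = 0.0414635
F(1.9237268) = -0.2758173
t4 = 1.9237268 − (-0.2758173)·(0.0414635)/(1.0187266) = 1.9349529;  |Δ| = 0.0112261
F(1.9349529) = 0.0129971
t5 = 1.9349529 − 0.0129971·(0.0112261)/(0.2888144) = 1.9344477;  |Δ| = 0.0005052
F(1.9344477) = -0.0001212
t6 = 1.9344477 − (-0.0001212)·(-0.0005052)/(-0.0131183) = 1.9344524;  |Δ| = 0.0000047
|t6 − t5| = 0.0000047 < 10^{-4}

n = 6, t_n = 1.93445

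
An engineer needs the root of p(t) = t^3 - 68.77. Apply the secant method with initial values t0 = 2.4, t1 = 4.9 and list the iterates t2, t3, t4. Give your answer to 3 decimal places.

p(2.4) = -54.94600, p(4.9) = 48.87900
t2 = 4.90000 − 48.87900·(4.90000 − 2.40000) / (48.87900 − (-54.94600)) = 4.90000 − (122.19750)/(103.82500) = 3.72304
p(3.72304) = -17.16469
t3 = 3.72304 − (-17.16469)·(3.72304 − 4.90000) / (-17.16469 − 48.87900) = 3.72304 − (20.20210)/(-66.04369) = 4.02893
p(4.02893) = -3.37112
t4 = 4.02893 − (-3.37112)·(4.02893 − 3.72304) / (-3.37112 − (-17.16469)) = 4.02893 − (-1.03119)/(13.79357) = 4.10369

3.723, 4.029, 4.104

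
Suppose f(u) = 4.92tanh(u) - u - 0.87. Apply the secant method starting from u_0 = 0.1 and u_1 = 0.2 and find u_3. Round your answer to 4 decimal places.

0.2267

f(0.1) = -0.479633, f(0.2) = -0.098913
u_2 = 0.200000 − (-0.098913)·(0.200000 − 0.100000) / (-0.098913 − (-0.479633)) = 0.200000 − (-0.009891)/(0.380720) = 0.225981
f(0.225981) = -0.002703
u_3 = 0.225981 − (-0.002703)·(0.225981 − 0.200000) / (-0.002703 − (-0.098913)) = 0.225981 − (-0.000070)/(0.096210) = 0.226711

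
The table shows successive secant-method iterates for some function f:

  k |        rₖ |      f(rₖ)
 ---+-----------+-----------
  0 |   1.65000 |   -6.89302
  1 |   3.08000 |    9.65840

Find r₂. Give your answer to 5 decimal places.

2.24554

r₂ = 3.08000 − 9.65840·(3.08000 − 1.65000) / (9.65840 − (-6.89302))
   = 3.08000 − (13.8115120)/(16.5514200) = 2.2455392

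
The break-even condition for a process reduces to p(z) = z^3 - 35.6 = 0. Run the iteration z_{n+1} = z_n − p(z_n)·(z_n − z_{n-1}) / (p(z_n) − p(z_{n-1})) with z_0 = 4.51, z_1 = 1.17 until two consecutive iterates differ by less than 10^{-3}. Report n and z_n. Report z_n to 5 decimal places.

p(4.51) = 56.1338510, p(1.17) = -33.9983870
z_2 = 1.1700000 − (-33.9983870)·(-3.3400000)/(-90.1322380) = 2.4298668;  |Δ| = 1.2598668
p(2.4298668) = -21.2534528
z_3 = 2.4298668 − (-21.2534528)·(1.2598668)/(12.7449342) = 4.5308207;  |Δ| = 2.1009539
p(4.5308207) = 57.4102093
z_4 = 4.5308207 − 57.4102093·(2.1009539)/(78.6636621) = 2.9975053;  |Δ| = 1.5333154
p(2.9975053) = -8.6673010
z_5 = 2.9975053 − (-8.6673010)·(-1.5333154)/(-66.0775103) = 3.1986283;  |Δ| = 0.2011230
p(3.1986283) = -2.8741212
z_6 = 3.1986283 − (-2.8741212)·(0.2011230)/(5.7931798) = 3.2984097;  |Δ| = 0.0997814
p(3.2984097) = 0.2850706
z_7 = 3.2984097 − 0.2850706·(0.0997814)/(3.1591918) = 3.2894059;  |Δ| = 0.0090038
p(3.2894059) = -0.0079989
z_8 = 3.2894059 − (-0.0079989)·(-0.0090038)/(-0.2930695) = 3.2896517;  |Δ| = 0.0002457
|z_8 − z_7| = 0.0002457 < 10^{-3}

n = 8, z_n = 3.28965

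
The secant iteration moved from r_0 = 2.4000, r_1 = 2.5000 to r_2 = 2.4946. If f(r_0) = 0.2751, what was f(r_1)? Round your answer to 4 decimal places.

-0.0157

The secant line through (2.4000, 0.2751) and (2.5000, f(r_1)) crosses zero at r_2 = 2.4946.
So (2.4000, 0.2751), (2.5000, f(r_1)), (2.4946, 0) are collinear:
f(r_1) = 0.2751 · (2.5000 − 2.4946) / (2.4000 − 2.4946) = 0.2751 · (0.005400)/(-0.094600) = -0.015703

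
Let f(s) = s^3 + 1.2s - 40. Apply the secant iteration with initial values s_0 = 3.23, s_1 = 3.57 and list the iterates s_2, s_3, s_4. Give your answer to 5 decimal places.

3.29755, 3.30263, 3.30304

f(3.23) = -2.4257330, f(3.57) = 9.7832930
s_2 = 3.5700000 − 9.7832930·(3.5700000 − 3.2300000) / (9.7832930 − (-2.4257330)) = 3.5700000 − (3.3263196)/(12.2090260) = 3.2975524
f(3.2975524) = -0.1858403
s_3 = 3.2975524 − (-0.1858403)·(3.2975524 − 3.5700000) / (-0.1858403 − 9.7832930) = 3.2975524 − (0.0506317)/(-9.9691333) = 3.3026313
f(3.3026313) = -0.0138104
s_4 = 3.3026313 − (-0.0138104)·(3.3026313 − 3.2975524) / (-0.0138104 − (-0.1858403)) = 3.3026313 − (-0.0000701)/(0.1720300) = 3.3030390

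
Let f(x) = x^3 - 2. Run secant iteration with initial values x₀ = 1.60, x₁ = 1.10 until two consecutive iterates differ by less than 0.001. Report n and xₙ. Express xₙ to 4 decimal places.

f(1.60) = 2.096000, f(1.10) = -0.669000
x₂ = 1.100000 − (-0.669000)·(-0.500000)/(-2.765000) = 1.220976;  |Δ| = 0.120976
f(1.220976) = -0.179788
x₃ = 1.220976 − (-0.179788)·(0.120976)/(0.489212) = 1.265436;  |Δ| = 0.044460
f(1.265436) = 0.026379
x₄ = 1.265436 − 0.026379·(0.044460)/(0.206167) = 1.259748;  |Δ| = 0.005689
f(1.259748) = -0.000826
x₅ = 1.259748 − (-0.000826)·(-0.005689)/(-0.027205) = 1.259920;  |Δ| = 0.000173
|x₅ − x₄| = 0.000173 < 0.001

n = 5, xₙ = 1.2599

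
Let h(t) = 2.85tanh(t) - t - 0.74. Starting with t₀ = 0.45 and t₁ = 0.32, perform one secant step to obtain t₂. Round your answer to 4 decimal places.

0.4415

h(0.45) = 0.012412, h(0.32) = -0.177905
t₂ = 0.320000 − (-0.177905)·(0.320000 − 0.450000) / (-0.177905 − 0.012412) = 0.320000 − (0.023128)/(-0.190317) = 0.441522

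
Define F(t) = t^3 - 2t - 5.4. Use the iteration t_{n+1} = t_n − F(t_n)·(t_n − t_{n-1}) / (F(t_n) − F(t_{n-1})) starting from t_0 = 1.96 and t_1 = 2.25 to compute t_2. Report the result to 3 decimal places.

2.118

F(1.96) = -1.79046, F(2.25) = 1.49062
t_2 = 2.25000 − 1.49062·(2.25000 − 1.96000) / (1.49062 − (-1.79046)) = 2.25000 − (0.43228)/(3.28109) = 2.11825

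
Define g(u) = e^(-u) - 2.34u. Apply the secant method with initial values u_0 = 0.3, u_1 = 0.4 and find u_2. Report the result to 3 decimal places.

0.313

g(0.3) = 0.03882, g(0.4) = -0.26568
u_2 = 0.40000 − (-0.26568)·(0.40000 − 0.30000) / (-0.26568 − 0.03882) = 0.40000 − (-0.02657)/(-0.30450) = 0.31275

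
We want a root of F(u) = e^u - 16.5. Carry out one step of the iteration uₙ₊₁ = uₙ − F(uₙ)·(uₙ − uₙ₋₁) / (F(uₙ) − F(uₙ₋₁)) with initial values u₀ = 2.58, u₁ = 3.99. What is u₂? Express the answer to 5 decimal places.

2.69398

F(2.58) = -3.3028618, F(3.99) = 37.5548894
u₂ = 3.9900000 − 37.5548894·(3.9900000 − 2.5800000) / (37.5548894 − (-3.3028618)) = 3.9900000 − (52.9523940)/(40.8577512) = 2.6939817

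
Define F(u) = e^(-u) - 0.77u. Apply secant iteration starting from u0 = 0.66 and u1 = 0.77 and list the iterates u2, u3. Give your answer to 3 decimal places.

F(0.66) = 0.00865, F(0.77) = -0.12989
u2 = 0.77000 − (-0.12989)·(0.77000 − 0.66000) / (-0.12989 − 0.00865) = 0.77000 − (-0.01429)/(-0.13854) = 0.66687
F(0.66687) = -0.00018
u3 = 0.66687 − (-0.00018)·(0.66687 − 0.77000) / (-0.00018 − (-0.12989)) = 0.66687 − (0.00002)/(0.12971) = 0.66673

0.667, 0.667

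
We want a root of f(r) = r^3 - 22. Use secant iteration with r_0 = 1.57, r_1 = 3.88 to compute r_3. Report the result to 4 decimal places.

2.6495

f(1.57) = -18.130107, f(3.88) = 36.411072
r_2 = 3.880000 − 36.411072·(3.880000 − 1.570000) / (36.411072 − (-18.130107)) = 3.880000 − (84.109576)/(54.541179) = 2.337870
f(2.337870) = -9.222050
r_3 = 2.337870 − (-9.222050)·(2.337870 − 3.880000) / (-9.222050 − 36.411072) = 2.337870 − (14.221597)/(-45.633122) = 2.649521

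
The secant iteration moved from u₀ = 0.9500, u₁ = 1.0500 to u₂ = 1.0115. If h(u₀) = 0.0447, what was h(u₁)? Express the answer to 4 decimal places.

-0.0280

The secant line through (0.9500, 0.0447) and (1.0500, h(u₁)) crosses zero at u₂ = 1.0115.
So (0.9500, 0.0447), (1.0500, h(u₁)), (1.0115, 0) are collinear:
h(u₁) = 0.0447 · (1.0500 − 1.0115) / (0.9500 − 1.0115) = 0.0447 · (0.038500)/(-0.061500) = -0.027983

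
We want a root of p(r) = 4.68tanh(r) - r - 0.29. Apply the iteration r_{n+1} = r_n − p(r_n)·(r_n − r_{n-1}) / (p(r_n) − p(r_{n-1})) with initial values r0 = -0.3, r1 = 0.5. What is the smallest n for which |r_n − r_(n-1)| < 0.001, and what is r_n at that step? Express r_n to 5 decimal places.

p(-0.3) = -1.3533430, p(0.5) = 1.3727083
r2 = 0.5000000 − 1.3727083·(0.8000000)/(2.7260513) = 0.0971585;  |Δ| = 0.4028415
p(0.0971585) = 0.0661179
r3 = 0.0971585 − 0.0661179·(-0.4028415)/(-1.3065904) = 0.0767734;  |Δ| = 0.0203851
p(0.0767734) = -0.0081783
r4 = 0.0767734 − (-0.0081783)·(-0.0203851)/(-0.0742962) = 0.0790173;  |Δ| = 0.0022439
p(0.0790173) = 0.0000159
r5 = 0.0790173 − 0.0000159·(0.0022439)/(0.0081942) = 0.0790129;  |Δ| = 0.0000044
|r5 − r4| = 0.0000044 < 0.001

n = 5, r_n = 0.07901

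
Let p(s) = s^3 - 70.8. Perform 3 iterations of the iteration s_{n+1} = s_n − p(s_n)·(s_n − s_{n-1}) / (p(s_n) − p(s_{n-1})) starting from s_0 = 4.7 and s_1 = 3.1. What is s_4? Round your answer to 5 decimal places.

4.13521

p(4.7) = 33.0230000, p(3.1) = -41.0090000
s_2 = 3.1000000 − (-41.0090000)·(3.1000000 − 4.7000000) / (-41.0090000 − 33.0230000) = 3.1000000 − (65.6144000)/(-74.0320000) = 3.9862978
p(3.9862978) = -7.4554544
s_3 = 3.9862978 − (-7.4554544)·(3.9862978 − 3.1000000) / (-7.4554544 − (-41.0090000)) = 3.9862978 − (-6.6077529)/(33.5535456) = 4.1832294
p(4.1832294) = 2.4040390
s_4 = 4.1832294 − 2.4040390·(4.1832294 − 3.9862978) / (2.4040390 − (-7.4554544)) = 4.1832294 − (0.4734312)/(9.8594934) = 4.1352116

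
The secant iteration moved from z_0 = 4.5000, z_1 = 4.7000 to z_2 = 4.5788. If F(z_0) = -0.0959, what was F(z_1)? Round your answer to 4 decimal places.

0.1475

The secant line through (4.5000, -0.0959) and (4.7000, F(z_1)) crosses zero at z_2 = 4.5788.
So (4.5000, -0.0959), (4.7000, F(z_1)), (4.5788, 0) are collinear:
F(z_1) = -0.0959 · (4.7000 − 4.5788) / (4.5000 − 4.5788) = -0.0959 · (0.121200)/(-0.078800) = 0.147501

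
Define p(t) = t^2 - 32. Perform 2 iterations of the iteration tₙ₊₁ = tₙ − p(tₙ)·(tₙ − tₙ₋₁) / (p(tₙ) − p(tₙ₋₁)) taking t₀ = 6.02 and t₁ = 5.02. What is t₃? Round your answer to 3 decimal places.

p(6.02) = 4.24040, p(5.02) = -6.79960
t₂ = 5.02000 − (-6.79960)·(5.02000 − 6.02000) / (-6.79960 − 4.24040) = 5.02000 − (6.79960)/(-11.04000) = 5.63591
p(5.63591) = -0.23657
t₃ = 5.63591 − (-0.23657)·(5.63591 − 5.02000) / (-0.23657 − (-6.79960)) = 5.63591 − (-0.14570)/(6.56303) = 5.65811

5.658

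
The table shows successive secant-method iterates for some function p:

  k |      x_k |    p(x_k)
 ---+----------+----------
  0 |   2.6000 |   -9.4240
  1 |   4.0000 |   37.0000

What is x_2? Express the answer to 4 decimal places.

x_2 = 4.0000 − 37.0000·(4.0000 − 2.6000) / (37.0000 − (-9.4240))
   = 4.0000 − (51.800000)/(46.424000) = 2.884198

2.8842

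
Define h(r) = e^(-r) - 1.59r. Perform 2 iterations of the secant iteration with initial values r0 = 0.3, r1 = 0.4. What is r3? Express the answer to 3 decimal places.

0.415

h(0.3) = 0.26382, h(0.4) = 0.03432
r2 = 0.40000 − 0.03432·(0.40000 − 0.30000) / (0.03432 − 0.26382) = 0.40000 − (0.00343)/(-0.22950) = 0.41495
h(0.41495) = 0.00059
r3 = 0.41495 − 0.00059·(0.41495 − 0.40000) / (0.00059 − 0.03432) = 0.41495 − (0.00001)/(-0.03373) = 0.41522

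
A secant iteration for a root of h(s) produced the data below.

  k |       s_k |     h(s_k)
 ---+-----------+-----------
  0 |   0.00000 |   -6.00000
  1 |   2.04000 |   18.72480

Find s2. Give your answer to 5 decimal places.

0.49505

s2 = 2.04000 − 18.72480·(2.04000 − 0.00000) / (18.72480 − (-6.00000))
   = 2.04000 − (38.1985920)/(24.7248000) = 0.4950495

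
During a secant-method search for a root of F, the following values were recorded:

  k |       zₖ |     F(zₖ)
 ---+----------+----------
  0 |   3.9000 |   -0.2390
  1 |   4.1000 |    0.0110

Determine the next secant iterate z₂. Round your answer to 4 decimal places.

z₂ = 4.1000 − 0.0110·(4.1000 − 3.9000) / (0.0110 − (-0.2390))
   = 4.1000 − (0.002200)/(0.250000) = 4.091200

4.0912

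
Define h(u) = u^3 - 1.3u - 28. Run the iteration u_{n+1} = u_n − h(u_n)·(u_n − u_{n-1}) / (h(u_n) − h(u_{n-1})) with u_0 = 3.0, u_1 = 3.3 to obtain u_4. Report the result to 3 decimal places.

h(3.0) = -4.90000, h(3.3) = 3.64700
u_2 = 3.30000 − 3.64700·(3.30000 − 3.00000) / (3.64700 − (-4.90000)) = 3.30000 − (1.09410)/(8.54700) = 3.17199
h(3.17199) = -0.20854
u_3 = 3.17199 − (-0.20854)·(3.17199 − 3.30000) / (-0.20854 − 3.64700) = 3.17199 − (0.02670)/(-3.85554) = 3.17891
h(3.17891) = -0.00809
u_4 = 3.17891 − (-0.00809)·(3.17891 − 3.17199) / (-0.00809 − (-0.20854)) = 3.17891 − (-0.00006)/(0.20045) = 3.17919

3.179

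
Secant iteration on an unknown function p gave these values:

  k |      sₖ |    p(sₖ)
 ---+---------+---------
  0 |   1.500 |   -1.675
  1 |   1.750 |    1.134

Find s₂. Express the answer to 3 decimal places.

1.649

s₂ = 1.750 − 1.134·(1.750 − 1.500) / (1.134 − (-1.675))
   = 1.750 − (0.28350)/(2.80900) = 1.64907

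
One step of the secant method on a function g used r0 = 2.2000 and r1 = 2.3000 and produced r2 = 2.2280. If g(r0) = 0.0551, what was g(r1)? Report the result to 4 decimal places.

-0.1417

The secant line through (2.2000, 0.0551) and (2.3000, g(r1)) crosses zero at r2 = 2.2280.
So (2.2000, 0.0551), (2.3000, g(r1)), (2.2280, 0) are collinear:
g(r1) = 0.0551 · (2.3000 − 2.2280) / (2.2000 − 2.2280) = 0.0551 · (0.072000)/(-0.028000) = -0.141686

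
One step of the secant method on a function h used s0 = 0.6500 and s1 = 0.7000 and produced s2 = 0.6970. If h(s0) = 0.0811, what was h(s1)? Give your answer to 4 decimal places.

The secant line through (0.6500, 0.0811) and (0.7000, h(s1)) crosses zero at s2 = 0.6970.
So (0.6500, 0.0811), (0.7000, h(s1)), (0.6970, 0) are collinear:
h(s1) = 0.0811 · (0.7000 − 0.6970) / (0.6500 − 0.6970) = 0.0811 · (0.003000)/(-0.047000) = -0.005177

-0.0052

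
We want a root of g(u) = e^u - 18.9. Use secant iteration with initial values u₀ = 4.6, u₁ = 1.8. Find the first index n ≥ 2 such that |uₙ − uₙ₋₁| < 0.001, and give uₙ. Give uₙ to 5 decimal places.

g(4.6) = 80.5843156, g(1.8) = -12.8503525
u₂ = 1.8000000 − (-12.8503525)·(-2.8000000)/(-93.4346682) = 2.1850925;  |Δ| = 0.3850925
g(2.1850925) = -10.0085293
u₃ = 2.1850925 − (-10.0085293)·(0.3850925)/(2.8418232) = 3.5413377;  |Δ| = 1.3562452
g(3.5413377) = 15.6130570
u₄ = 3.5413377 − 15.6130570·(1.3562452)/(25.6215863) = 2.7148809;  |Δ| = 0.8264568
g(2.7148809) = -3.7971886
u₅ = 2.7148809 − (-3.7971886)·(-0.8264568)/(-19.4102456) = 2.8765590;  |Δ| = 0.1616781
g(2.8765590) = -1.1469195
u₆ = 2.8765590 − (-1.1469195)·(0.1616781)/(2.6502691) = 2.9465262;  |Δ| = 0.0699672
g(2.9465262) = 0.1396989
u₇ = 2.9465262 − 0.1396989·(0.0699672)/(1.2866184) = 2.9389293;  |Δ| = 0.0075969
g(2.9389293) = -0.0043961
u₈ = 2.9389293 − (-0.0043961)·(-0.0075969)/(-0.1440950) = 2.9391611;  |Δ| = 0.0002318
|u₈ − u₇| = 0.0002318 < 0.001

n = 8, uₙ = 2.93916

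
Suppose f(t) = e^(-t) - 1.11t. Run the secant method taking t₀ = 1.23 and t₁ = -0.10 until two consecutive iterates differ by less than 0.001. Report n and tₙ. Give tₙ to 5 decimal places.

f(1.23) = -1.0730074, f(-0.10) = 1.2161709
t₂ = -0.1000000 − 1.2161709·(-1.3300000)/(2.2891783) = 0.6065886;  |Δ| = 0.7065886
f(0.6065886) = -0.1281057
t₃ = 0.6065886 − (-0.1281057)·(0.7065886)/(-1.3442766) = 0.5392527;  |Δ| = 0.0673359
f(0.5392527) = -0.0153866
t₄ = 0.5392527 − (-0.0153866)·(-0.0673359)/(0.1127191) = 0.5300611;  |Δ| = 0.0091916
f(0.5300611) = 0.0002012
t₅ = 0.5300611 − 0.0002012·(-0.0091916)/(0.0155878) = 0.5301797;  |Δ| = 0.0001186
|t₅ − t₄| = 0.0001186 < 0.001

n = 5, tₙ = 0.53018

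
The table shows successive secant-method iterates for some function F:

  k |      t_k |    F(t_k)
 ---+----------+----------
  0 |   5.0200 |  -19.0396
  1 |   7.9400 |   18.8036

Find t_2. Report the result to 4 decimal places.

6.4891

t_2 = 7.9400 − 18.8036·(7.9400 − 5.0200) / (18.8036 − (-19.0396))
   = 7.9400 − (54.906512)/(37.843200) = 6.489105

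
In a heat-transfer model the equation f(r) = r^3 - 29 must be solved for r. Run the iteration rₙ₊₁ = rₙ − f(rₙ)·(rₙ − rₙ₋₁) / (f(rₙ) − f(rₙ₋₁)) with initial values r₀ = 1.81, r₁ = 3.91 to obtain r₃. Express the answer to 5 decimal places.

f(1.81) = -23.0702590, f(3.91) = 30.7764710
r₂ = 3.9100000 − 30.7764710·(3.9100000 − 1.8100000) / (30.7764710 − (-23.0702590)) = 3.9100000 − (64.6305891)/(53.8467300) = 2.7097305
f(2.7097305) = -9.1034267
r₃ = 2.7097305 − (-9.1034267)·(2.7097305 − 3.9100000) / (-9.1034267 − 30.7764710) = 2.7097305 − (10.9265656)/(-39.8798977) = 2.9837173

2.98372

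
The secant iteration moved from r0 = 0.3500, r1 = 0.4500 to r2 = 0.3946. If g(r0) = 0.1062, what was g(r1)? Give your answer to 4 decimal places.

-0.1319

The secant line through (0.3500, 0.1062) and (0.4500, g(r1)) crosses zero at r2 = 0.3946.
So (0.3500, 0.1062), (0.4500, g(r1)), (0.3946, 0) are collinear:
g(r1) = 0.1062 · (0.4500 − 0.3946) / (0.3500 − 0.3946) = 0.1062 · (0.055400)/(-0.044600) = -0.131917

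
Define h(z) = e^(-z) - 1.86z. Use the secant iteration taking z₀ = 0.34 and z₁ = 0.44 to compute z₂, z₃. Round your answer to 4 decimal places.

h(0.34) = 0.079370, h(0.44) = -0.174364
z₂ = 0.440000 − (-0.174364)·(0.440000 − 0.340000) / (-0.174364 − 0.079370) = 0.440000 − (-0.017436)/(-0.253734) = 0.371281
h(0.371281) = -0.000732
z₃ = 0.371281 − (-0.000732)·(0.371281 − 0.440000) / (-0.000732 − (-0.174364)) = 0.371281 − (0.000050)/(0.173631) = 0.370991

0.3713, 0.3710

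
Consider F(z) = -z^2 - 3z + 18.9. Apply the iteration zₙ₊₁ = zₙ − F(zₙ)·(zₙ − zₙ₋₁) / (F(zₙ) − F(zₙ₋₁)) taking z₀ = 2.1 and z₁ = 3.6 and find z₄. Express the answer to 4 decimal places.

3.0989

F(2.1) = 8.190000, F(3.6) = -4.860000
z₂ = 3.600000 − (-4.860000)·(3.600000 − 2.100000) / (-4.860000 − 8.190000) = 3.600000 − (-7.290000)/(-13.050000) = 3.041379
F(3.041379) = 0.525874
z₃ = 3.041379 − 0.525874·(3.041379 − 3.600000) / (0.525874 − (-4.860000)) = 3.041379 − (-0.293764)/(5.385874) = 3.095923
F(3.095923) = 0.027494
z₄ = 3.095923 − 0.027494·(3.095923 − 3.041379) / (0.027494 − 0.525874) = 3.095923 − (0.001500)/(-0.498380) = 3.098932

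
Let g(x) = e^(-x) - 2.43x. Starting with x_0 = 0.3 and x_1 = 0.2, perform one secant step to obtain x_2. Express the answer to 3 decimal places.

g(0.3) = 0.01182, g(0.2) = 0.33273
x_2 = 0.20000 − 0.33273·(0.20000 − 0.30000) / (0.33273 − 0.01182) = 0.20000 − (-0.03327)/(0.32091) = 0.30368

0.304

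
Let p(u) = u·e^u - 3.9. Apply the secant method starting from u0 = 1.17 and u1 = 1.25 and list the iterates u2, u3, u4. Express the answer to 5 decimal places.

1.18757, 1.18835, 1.18838

p(1.17) = -0.1302686, p(1.25) = 0.4629287
u2 = 1.2500000 − 0.4629287·(1.2500000 − 1.1700000) / (0.4629287 − (-0.1302686)) = 1.2500000 − (0.0370343)/(0.5931973) = 1.1875683
p(1.1875683) = -0.0058472
u3 = 1.1875683 − (-0.0058472)·(1.1875683 − 1.2500000) / (-0.0058472 − 0.4629287) = 1.1875683 − (0.0003651)/(-0.4687759) = 1.1883471
p(1.1883471) = -0.0002580
u4 = 1.1883471 − (-0.0002580)·(1.1883471 − 1.1875683) / (-0.0002580 − (-0.0058472)) = 1.1883471 − (-0.0000002)/(0.0055892) = 1.1883830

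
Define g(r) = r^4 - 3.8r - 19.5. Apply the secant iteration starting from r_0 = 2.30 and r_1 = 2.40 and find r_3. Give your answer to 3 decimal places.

2.306

g(2.30) = -0.25590, g(2.40) = 4.55760
r_2 = 2.40000 − 4.55760·(2.40000 − 2.30000) / (4.55760 − (-0.25590)) = 2.40000 − (0.45576)/(4.81350) = 2.30532
g(2.30532) = -0.01647
r_3 = 2.30532 − (-0.01647)·(2.30532 − 2.40000) / (-0.01647 − 4.55760) = 2.30532 − (0.00156)/(-4.57407) = 2.30566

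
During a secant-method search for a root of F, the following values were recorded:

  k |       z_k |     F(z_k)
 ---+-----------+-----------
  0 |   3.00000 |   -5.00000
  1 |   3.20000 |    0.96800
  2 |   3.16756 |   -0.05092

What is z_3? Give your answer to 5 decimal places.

3.16918

z_3 = 3.16756 − (-0.05092)·(3.16756 − 3.20000) / (-0.05092 − 0.96800)
   = 3.16756 − (0.0016518)/(-1.0189200) = 3.1691812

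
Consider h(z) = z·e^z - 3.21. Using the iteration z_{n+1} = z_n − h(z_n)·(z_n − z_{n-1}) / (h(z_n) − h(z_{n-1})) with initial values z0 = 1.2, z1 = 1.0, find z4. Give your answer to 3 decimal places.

h(1.2) = 0.77414, h(1.0) = -0.49172
z2 = 1.00000 − (-0.49172)·(1.00000 − 1.20000) / (-0.49172 − 0.77414) = 1.00000 − (0.09834)/(-1.26586) = 1.07769
h(1.07769) = -0.04387
z3 = 1.07769 − (-0.04387)·(1.07769 − 1.00000) / (-0.04387 − (-0.49172)) = 1.07769 − (-0.00341)/(0.44784) = 1.08530
h(1.08530) = 0.00285
z4 = 1.08530 − 0.00285·(1.08530 − 1.07769) / (0.00285 − (-0.04387)) = 1.08530 − (0.00002)/(0.04672) = 1.08484

1.085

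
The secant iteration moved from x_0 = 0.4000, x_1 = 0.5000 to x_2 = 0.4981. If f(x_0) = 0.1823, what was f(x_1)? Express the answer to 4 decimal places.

-0.0035

The secant line through (0.4000, 0.1823) and (0.5000, f(x_1)) crosses zero at x_2 = 0.4981.
So (0.4000, 0.1823), (0.5000, f(x_1)), (0.4981, 0) are collinear:
f(x_1) = 0.1823 · (0.5000 − 0.4981) / (0.4000 − 0.4981) = 0.1823 · (0.001900)/(-0.098100) = -0.003531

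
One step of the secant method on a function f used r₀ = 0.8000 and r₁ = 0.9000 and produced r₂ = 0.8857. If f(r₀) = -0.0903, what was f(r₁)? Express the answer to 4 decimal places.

0.0151

The secant line through (0.8000, -0.0903) and (0.9000, f(r₁)) crosses zero at r₂ = 0.8857.
So (0.8000, -0.0903), (0.9000, f(r₁)), (0.8857, 0) are collinear:
f(r₁) = -0.0903 · (0.9000 − 0.8857) / (0.8000 − 0.8857) = -0.0903 · (0.014300)/(-0.085700) = 0.015068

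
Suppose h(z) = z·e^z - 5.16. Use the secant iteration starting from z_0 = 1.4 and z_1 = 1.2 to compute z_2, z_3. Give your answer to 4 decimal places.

1.3389, 1.3454

h(1.4) = 0.517280, h(1.2) = -1.175860
z_2 = 1.200000 − (-1.175860)·(1.200000 − 1.400000) / (-1.175860 − 0.517280) = 1.200000 − (0.235172)/(-1.693140) = 1.338897
h(1.338897) = -0.052331
z_3 = 1.338897 − (-0.052331)·(1.338897 − 1.200000) / (-0.052331 − (-1.175860)) = 1.338897 − (-0.007269)/(1.123528) = 1.345366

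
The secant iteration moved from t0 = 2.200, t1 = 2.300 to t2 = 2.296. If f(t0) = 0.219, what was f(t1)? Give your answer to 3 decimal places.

-0.009

The secant line through (2.200, 0.219) and (2.300, f(t1)) crosses zero at t2 = 2.296.
So (2.200, 0.219), (2.300, f(t1)), (2.296, 0) are collinear:
f(t1) = 0.219 · (2.300 − 2.296) / (2.200 − 2.296) = 0.219 · (0.00400)/(-0.09600) = -0.00913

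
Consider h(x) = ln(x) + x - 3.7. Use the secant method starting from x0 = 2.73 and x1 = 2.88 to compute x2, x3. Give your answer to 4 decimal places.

h(2.73) = 0.034302, h(2.88) = 0.237790
x2 = 2.880000 − 0.237790·(2.880000 − 2.730000) / (0.237790 − 0.034302) = 2.880000 − (0.035669)/(0.203489) = 2.704715
h(2.704715) = -0.000289
x3 = 2.704715 − (-0.000289)·(2.704715 − 2.880000) / (-0.000289 − 0.237790) = 2.704715 − (0.000051)/(-0.238079) = 2.704927

2.7047, 2.7049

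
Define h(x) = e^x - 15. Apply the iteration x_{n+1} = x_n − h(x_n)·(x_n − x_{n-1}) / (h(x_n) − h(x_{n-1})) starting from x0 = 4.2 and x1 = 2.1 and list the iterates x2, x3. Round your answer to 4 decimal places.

2.3452, 2.8384

h(4.2) = 51.686331, h(2.1) = -6.833830
x2 = 2.100000 − (-6.833830)·(2.100000 − 4.200000) / (-6.833830 − 51.686331) = 2.100000 − (14.351043)/(-58.520161) = 2.345232
h(2.345232) = -4.564302
x3 = 2.345232 − (-4.564302)·(2.345232 − 2.100000) / (-4.564302 − (-6.833830)) = 2.345232 − (-1.119315)/(2.269528) = 2.838425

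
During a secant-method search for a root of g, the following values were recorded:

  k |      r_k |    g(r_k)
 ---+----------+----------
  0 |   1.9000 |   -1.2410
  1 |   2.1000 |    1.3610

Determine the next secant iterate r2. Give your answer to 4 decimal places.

1.9954

r2 = 2.1000 − 1.3610·(2.1000 − 1.9000) / (1.3610 − (-1.2410))
   = 2.1000 − (0.272200)/(2.602000) = 1.995388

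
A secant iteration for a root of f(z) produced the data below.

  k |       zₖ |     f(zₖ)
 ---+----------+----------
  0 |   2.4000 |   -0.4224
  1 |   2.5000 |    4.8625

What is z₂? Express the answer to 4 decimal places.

2.4080

z₂ = 2.5000 − 4.8625·(2.5000 − 2.4000) / (4.8625 − (-0.4224))
   = 2.5000 − (0.486250)/(5.284900) = 2.407993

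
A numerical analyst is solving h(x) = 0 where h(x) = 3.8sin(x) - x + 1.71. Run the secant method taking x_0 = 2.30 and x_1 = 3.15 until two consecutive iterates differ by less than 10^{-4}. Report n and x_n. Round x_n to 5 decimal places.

n = 5, x_n = 2.83973

h(2.30) = 2.2436798, h(3.15) = -1.4719475
x_2 = 3.1500000 − (-1.4719475)·(0.8500000)/(-3.7156273) = 2.8132721;  |Δ| = 0.3367279
h(2.8132721) = 0.1220521
x_3 = 2.8132721 − 0.1220521·(-0.3367279)/(1.5939997) = 2.8390553;  |Δ| = 0.0257832
h(2.8390553) = 0.0031293
x_4 = 2.8390553 − 0.0031293·(0.0257832)/(-0.1189228) = 2.8397337;  |Δ| = 0.0006785
h(2.8397337) = -0.0000104
x_5 = 2.8397337 − (-0.0000104)·(0.0006785)/(-0.0031398) = 2.8397315;  |Δ| = 0.0000023
|x_5 − x_4| = 0.0000023 < 10^{-4}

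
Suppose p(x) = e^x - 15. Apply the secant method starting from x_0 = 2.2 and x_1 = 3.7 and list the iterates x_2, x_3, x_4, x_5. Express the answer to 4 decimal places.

2.4852, 2.6132, 2.7192, 2.7075

p(2.2) = -5.974987, p(3.7) = 25.447304
x_2 = 3.700000 − 25.447304·(3.700000 − 2.200000) / (25.447304 − (-5.974987)) = 3.700000 − (38.170957)/(31.422291) = 2.485227
p(2.485227) = -2.996157
x_3 = 2.485227 − (-2.996157)·(2.485227 − 3.700000) / (-2.996157 − 25.447304) = 2.485227 − (3.639652)/(-28.443462) = 2.613188
p(2.613188) = -1.357530
x_4 = 2.613188 − (-1.357530)·(2.613188 − 2.485227) / (-1.357530 − (-2.996157)) = 2.613188 − (-0.173711)/(1.638628) = 2.719198
p(2.719198) = 0.168147
x_5 = 2.719198 − 0.168147·(2.719198 − 2.613188) / (0.168147 − (-1.357530)) = 2.719198 − (0.017825)/(1.525677) = 2.707514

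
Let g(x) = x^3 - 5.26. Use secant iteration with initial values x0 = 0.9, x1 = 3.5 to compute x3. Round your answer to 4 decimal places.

g(0.9) = -4.531000, g(3.5) = 37.615000
x2 = 3.500000 − 37.615000·(3.500000 − 0.900000) / (37.615000 − (-4.531000)) = 3.500000 − (97.799000)/(42.146000) = 1.179519
g(1.179519) = -3.618977
x3 = 1.179519 − (-3.618977)·(1.179519 − 3.500000) / (-3.618977 − 37.615000) = 1.179519 − (8.397768)/(-41.233977) = 1.383180

1.3832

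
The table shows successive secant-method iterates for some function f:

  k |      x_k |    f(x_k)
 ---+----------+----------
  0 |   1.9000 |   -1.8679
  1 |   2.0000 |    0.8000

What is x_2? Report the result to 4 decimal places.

1.9700

x_2 = 2.0000 − 0.8000·(2.0000 − 1.9000) / (0.8000 − (-1.8679))
   = 2.0000 − (0.080000)/(2.667900) = 1.970014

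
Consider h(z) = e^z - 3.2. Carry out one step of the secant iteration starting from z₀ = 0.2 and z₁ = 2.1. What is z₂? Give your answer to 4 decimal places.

h(0.2) = -1.978597, h(2.1) = 4.966170
z₂ = 2.100000 − 4.966170·(2.100000 − 0.200000) / (4.966170 − (-1.978597)) = 2.100000 − (9.435723)/(6.944767) = 0.741319

0.7413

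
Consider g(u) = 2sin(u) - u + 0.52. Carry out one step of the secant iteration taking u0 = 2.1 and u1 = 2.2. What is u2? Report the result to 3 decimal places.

g(2.1) = 0.14642, g(2.2) = -0.06301
u2 = 2.20000 − (-0.06301)·(2.20000 − 2.10000) / (-0.06301 − 0.14642) = 2.20000 − (-0.00630)/(-0.20943) = 2.16991

2.170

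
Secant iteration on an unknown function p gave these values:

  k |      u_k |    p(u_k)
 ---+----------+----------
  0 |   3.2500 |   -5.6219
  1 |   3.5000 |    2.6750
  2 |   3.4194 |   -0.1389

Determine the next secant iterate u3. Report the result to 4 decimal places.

u3 = 3.4194 − (-0.1389)·(3.4194 − 3.5000) / (-0.1389 − 2.6750)
   = 3.4194 − (0.011195)/(-2.813900) = 3.423379

3.4234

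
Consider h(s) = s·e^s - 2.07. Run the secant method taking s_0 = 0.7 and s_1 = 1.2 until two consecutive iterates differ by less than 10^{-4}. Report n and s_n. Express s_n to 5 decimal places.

n = 6, s_n = 0.86852

h(0.7) = -0.6603731, h(1.2) = 1.9141403
s_2 = 1.2000000 − 1.9141403·(0.5000000)/(2.5745134) = 0.8282520;  |Δ| = 0.3717480
h(0.8282520) = -0.1738714
s_3 = 0.8282520 − (-0.1738714)·(-0.3717480)/(-2.0880117) = 0.8592080;  |Δ| = 0.0309559
h(0.8592080) = -0.0411611
s_4 = 0.8592080 − (-0.0411611)·(0.0309559)/(0.1327103) = 0.8688092;  |Δ| = 0.0096012
h(0.8688092) = 0.0013020
s_5 = 0.8688092 − 0.0013020·(0.0096012)/(0.0424631) = 0.8685148;  |Δ| = 0.0002944
h(0.8685148) = -0.0000093
s_6 = 0.8685148 − (-0.0000093)·(-0.0002944)/(-0.0013113) = 0.8685169;  |Δ| = 0.0000021
|s_6 − s_5| = 0.0000021 < 10^{-4}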